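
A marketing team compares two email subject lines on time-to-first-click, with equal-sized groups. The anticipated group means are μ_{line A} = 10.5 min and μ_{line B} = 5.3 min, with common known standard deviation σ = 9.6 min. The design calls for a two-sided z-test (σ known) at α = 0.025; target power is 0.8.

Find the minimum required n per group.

Standardized effect: d = |μ_{line A} − μ_{line B}| / σ = |10.5 − 5.3| / 9.6 = 0.5417
Set Φ(δ − 2.241) = 0.8; then δ − 2.241 = Φ⁻¹(0.8) = 0.842, giving δ = 3.083.
(Ignoring the negligible lower-tail rejection probability gives the usual closed-form inversion.)
δ = d·√(n/2) ⇒ n = 2(δ/d)² = 2 × (3.083 / 0.5417)² = 64.79.
Rounding up, n = 65 per group.

n = 65 per group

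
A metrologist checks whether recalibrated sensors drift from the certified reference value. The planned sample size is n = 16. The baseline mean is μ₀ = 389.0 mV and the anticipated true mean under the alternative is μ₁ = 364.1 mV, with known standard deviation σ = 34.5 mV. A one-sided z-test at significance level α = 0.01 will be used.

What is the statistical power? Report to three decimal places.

Power ≈ 0.712

Standardized effect: d = |μ₁ − μ₀| / σ = |364.1 − 389.0| / 34.5 = 0.7217
Noncentrality parameter: δ = d·√n = 0.7217 × √16 = 2.8870
One-sided α = 0.01 → critical value z_{0.01} = 2.326.
Power = P(Z > 2.326 − δ) = Φ(0.561) = 0.7125.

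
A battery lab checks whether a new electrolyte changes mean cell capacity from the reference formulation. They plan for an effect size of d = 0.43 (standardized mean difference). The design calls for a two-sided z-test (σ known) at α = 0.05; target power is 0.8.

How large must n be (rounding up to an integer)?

n = 43

Set Φ(δ − 1.960) = 0.8; then δ − 1.960 = Φ⁻¹(0.8) = 0.842, giving δ = 2.802.
(The Φ(−δ − z_{α/2}) term is vanishingly small for δ > 0 and is dropped in the standard sample-size formula.)
δ = d·√n ⇒ n = (δ/d)² = (2.802 / 0.43)² = 42.45.
Round up to the next whole unit.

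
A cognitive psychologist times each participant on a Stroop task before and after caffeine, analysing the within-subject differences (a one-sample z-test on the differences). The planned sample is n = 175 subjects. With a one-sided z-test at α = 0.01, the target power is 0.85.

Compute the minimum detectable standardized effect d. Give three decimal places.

Need Φ(δ − 2.326) = 0.85, so δ = 2.326 + 1.036 = 3.363.
δ = d·√n ⇒ d = δ/√n = 3.363/√175 = 0.2542.

d ≈ 0.254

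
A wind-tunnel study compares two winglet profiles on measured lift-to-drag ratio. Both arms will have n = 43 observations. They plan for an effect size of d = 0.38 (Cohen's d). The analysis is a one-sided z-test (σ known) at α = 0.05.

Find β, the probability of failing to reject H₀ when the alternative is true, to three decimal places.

β ≈ 0.453

Noncentrality parameter: δ = d·√(n/2) = 0.38 × √(43/2) = 1.7620
One-sided α = 0.05 → critical value z_{0.05} = 1.645.
Power = Φ(δ − 1.645) = Φ(0.117) = 0.5466.
Type II error: β = 1 − power = 1 − 0.5466 = 0.4534.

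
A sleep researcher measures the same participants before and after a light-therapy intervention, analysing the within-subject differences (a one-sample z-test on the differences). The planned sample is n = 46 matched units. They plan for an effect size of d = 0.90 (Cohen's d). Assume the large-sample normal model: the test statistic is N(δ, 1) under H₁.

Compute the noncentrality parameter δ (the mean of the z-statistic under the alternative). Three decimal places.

The noncentrality parameter scales effect size by the design's sample-size factor: δ = d·√n = 0.90 × √46 = 6.1041

δ ≈ 6.104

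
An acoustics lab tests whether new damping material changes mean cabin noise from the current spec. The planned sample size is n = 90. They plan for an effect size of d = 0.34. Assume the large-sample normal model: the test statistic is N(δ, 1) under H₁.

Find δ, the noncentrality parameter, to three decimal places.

δ ≈ 3.226

The noncentrality parameter scales effect size by the design's sample-size factor: δ = d·√n = 0.34 × √90 = 3.2255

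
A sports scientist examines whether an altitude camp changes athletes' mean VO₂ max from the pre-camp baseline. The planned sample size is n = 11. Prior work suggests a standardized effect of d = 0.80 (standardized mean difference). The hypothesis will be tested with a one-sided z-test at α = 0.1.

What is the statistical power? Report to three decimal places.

Power ≈ 0.915

Noncentrality parameter: δ = d·√n = 0.80 × √11 = 2.6533
Critical value for a one-sided test at α = 0.1: z_α = 1.282.
Power = P(Z > 1.282 − δ) = Φ(1.372) = 0.9149.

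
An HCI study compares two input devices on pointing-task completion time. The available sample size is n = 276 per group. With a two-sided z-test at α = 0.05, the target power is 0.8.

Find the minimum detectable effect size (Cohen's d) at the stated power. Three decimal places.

d ≈ 0.238

Required noncentrality: δ = z_{0.025} + z_{0.20} = 1.960 + 0.842 = 2.802.
(Lower-tail contribution to power is negligible for δ > 0.)
δ = d·√(n/2) ⇒ d = δ/√(n/2) = 2.802/√(276/2) = 0.2385.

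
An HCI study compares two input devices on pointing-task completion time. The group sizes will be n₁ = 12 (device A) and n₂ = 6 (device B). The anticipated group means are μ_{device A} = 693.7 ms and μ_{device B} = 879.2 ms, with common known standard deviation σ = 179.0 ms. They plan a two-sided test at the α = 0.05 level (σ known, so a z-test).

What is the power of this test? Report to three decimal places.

Standardized effect: d = |μ_{device A} − μ_{device B}| / σ = |693.7 − 879.2| / 179.0 = 1.0363
Noncentrality parameter: δ = d / √(1/n₁ + 1/n₂) = 1.0363 / √(1/12 + 1/6) = 2.0726
Two-sided α = 0.05 → critical value z_{0.025} = 1.960.
Power = Φ(δ − 1.960) + Φ(−δ − 1.960) = Φ(0.113) + Φ(-4.033) = 0.5449 + 0.0000 = 0.5449.

Power ≈ 0.545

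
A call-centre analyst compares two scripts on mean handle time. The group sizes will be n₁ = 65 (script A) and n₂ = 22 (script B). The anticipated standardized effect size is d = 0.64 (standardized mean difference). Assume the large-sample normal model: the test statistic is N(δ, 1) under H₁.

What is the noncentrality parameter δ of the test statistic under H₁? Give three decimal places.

δ ≈ 2.595

The noncentrality parameter scales effect size by the design's sample-size factor: δ = d / √(1/n₁ + 1/n₂) = 0.64 / √(1/65 + 1/22) = 2.5947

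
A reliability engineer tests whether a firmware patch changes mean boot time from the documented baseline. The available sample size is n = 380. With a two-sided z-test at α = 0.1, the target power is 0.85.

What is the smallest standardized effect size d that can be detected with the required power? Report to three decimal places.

Required noncentrality: δ = z_{0.05} + z_{0.15} = 1.645 + 1.036 = 2.681.
(The second rejection-region term Φ(−δ − z_{α/2}) is negligible and dropped.)
δ = d·√n ⇒ d = δ/√n = 2.681/√380 = 0.1375.

d ≈ 0.138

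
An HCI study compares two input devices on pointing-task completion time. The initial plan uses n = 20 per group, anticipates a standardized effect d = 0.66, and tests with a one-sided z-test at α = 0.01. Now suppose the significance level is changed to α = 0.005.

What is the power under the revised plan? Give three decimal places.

δ = d·√(n/2) = 0.66 × √(20/2) = 2.0871 (unchanged). New critical value: z_{0.005} = 2.576.
Revised power = P(Z > 2.576 − δ) = Φ(-0.489) = 0.3125.

Power ≈ 0.313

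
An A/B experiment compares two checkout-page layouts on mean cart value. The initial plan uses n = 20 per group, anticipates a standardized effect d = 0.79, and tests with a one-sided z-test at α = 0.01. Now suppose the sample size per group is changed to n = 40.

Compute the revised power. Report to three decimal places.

With n = 40 per group: δ = d·√(n/2) = 0.79 × √(40/2) = 3.5330. Critical value z_{0.01} = 2.326.
Revised power = Φ(δ − 2.326) = Φ(1.207) = 0.8862.

Power ≈ 0.886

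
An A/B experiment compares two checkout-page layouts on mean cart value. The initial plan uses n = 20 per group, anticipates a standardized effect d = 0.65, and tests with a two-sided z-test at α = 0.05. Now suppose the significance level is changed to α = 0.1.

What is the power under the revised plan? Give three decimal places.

δ = d·√(n/2) = 0.65 × √(20/2) = 2.0555 (unchanged). New critical value: z_{0.05} = 1.645.
Revised power = Φ(δ − 1.645) + Φ(−δ − 1.645) = Φ(0.411) + Φ(-3.700) = 0.6593 + 0.0001 = 0.6594.

Power ≈ 0.659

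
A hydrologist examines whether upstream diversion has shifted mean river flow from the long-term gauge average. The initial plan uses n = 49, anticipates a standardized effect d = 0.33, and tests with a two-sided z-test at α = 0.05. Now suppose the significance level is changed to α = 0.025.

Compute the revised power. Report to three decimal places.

Power ≈ 0.527

δ = d·√n = 0.33 × √49 = 2.3100 (unchanged). New critical value: z_{0.0125} = 2.241.
Revised power = Φ(δ − 2.241) + Φ(−δ − 2.241) = Φ(0.069) + Φ(-4.551) = 0.5273 + 0.0000 = 0.5273.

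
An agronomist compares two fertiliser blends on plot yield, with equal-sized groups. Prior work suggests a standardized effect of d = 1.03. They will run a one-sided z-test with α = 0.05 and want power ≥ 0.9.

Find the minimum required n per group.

Set Φ(δ − 1.645) = 0.9; then δ − 1.645 = Φ⁻¹(0.9) = 1.282, giving δ = 2.926.
δ = d·√(n/2) ⇒ n = 2(δ/d)² = 2 × (2.926 / 1.03)² = 16.14.
Round up to the next whole unit.

n = 17 per group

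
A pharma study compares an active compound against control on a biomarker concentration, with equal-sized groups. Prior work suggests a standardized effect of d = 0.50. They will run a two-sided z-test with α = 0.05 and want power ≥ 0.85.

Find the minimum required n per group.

n = 72 per group

Set Φ(δ − 1.960) = 0.85; then δ − 1.960 = Φ⁻¹(0.85) = 1.036, giving δ = 2.996.
(The Φ(−δ − z_{α/2}) term is vanishingly small for δ > 0 and is dropped in the standard sample-size formula.)
δ = d·√(n/2) ⇒ n = 2(δ/d)² = 2 × (2.996 / 0.50)² = 71.83.
Round up to the next whole unit.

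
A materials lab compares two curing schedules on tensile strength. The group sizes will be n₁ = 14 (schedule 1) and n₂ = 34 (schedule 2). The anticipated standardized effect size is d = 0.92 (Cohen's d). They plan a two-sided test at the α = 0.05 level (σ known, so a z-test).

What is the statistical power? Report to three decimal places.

Power ≈ 0.826

Noncentrality parameter: δ = d / √(1/n₁ + 1/n₂) = 0.92 / √(1/14 + 1/34) = 2.8971
Two-sided α = 0.05 → critical value z_{0.025} = 1.960.
Power = Φ(δ − 1.960) + Φ(−δ − 1.960) = Φ(0.937) + Φ(-4.857) = 0.8257 + 0.0000 = 0.8257.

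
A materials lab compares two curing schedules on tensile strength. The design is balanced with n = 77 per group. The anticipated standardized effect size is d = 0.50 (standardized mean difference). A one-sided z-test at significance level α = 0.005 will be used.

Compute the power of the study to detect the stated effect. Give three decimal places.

Noncentrality parameter: δ = d·√(n/2) = 0.50 × √(77/2) = 3.1024
Critical value for a one-sided test at α = 0.005: z_α = 2.576.
Power = P(Z > 2.576 − δ) = Φ(0.527) = 0.7008.

Power ≈ 0.701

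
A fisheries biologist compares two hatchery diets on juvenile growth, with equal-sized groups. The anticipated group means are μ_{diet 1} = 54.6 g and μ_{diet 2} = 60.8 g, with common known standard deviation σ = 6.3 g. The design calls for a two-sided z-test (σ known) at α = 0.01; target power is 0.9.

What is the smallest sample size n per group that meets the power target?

n = 31 per group

Standardized effect: d = |μ_{diet 1} − μ_{diet 2}| / σ = |54.6 − 60.8| / 6.3 = 0.9841
For power 0.9 need Φ(δ − z_{0.005}) = 0.9, so δ = z_{0.005} + z_{0.10} = 2.576 + 1.282 = 3.857.
(The Φ(−δ − z_{α/2}) term is vanishingly small for δ > 0 and is dropped in the standard sample-size formula.)
δ = d·√(n/2) ⇒ n = 2(δ/d)² = 2 × (3.857 / 0.9841)² = 30.73.
Rounding up, n = 31 per group.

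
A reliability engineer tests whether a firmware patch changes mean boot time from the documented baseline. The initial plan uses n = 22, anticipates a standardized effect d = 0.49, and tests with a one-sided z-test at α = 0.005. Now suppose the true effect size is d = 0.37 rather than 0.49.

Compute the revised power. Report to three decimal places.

With d = 0.37: δ = d·√n = 0.37 × √22 = 1.7355. Critical value z_{0.005} = 2.576.
Revised power = P(Z > 2.576 − δ) = Φ(-0.840) = 0.2003.

Power ≈ 0.200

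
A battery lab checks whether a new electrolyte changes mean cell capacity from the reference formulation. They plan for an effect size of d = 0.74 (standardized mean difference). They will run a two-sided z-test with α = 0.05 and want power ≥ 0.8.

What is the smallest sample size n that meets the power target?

For power 0.8 need Φ(δ − z_{0.025}) = 0.8, so δ = z_{0.025} + z_{0.20} = 1.960 + 0.842 = 2.802.
(For δ > 0 the lower-tail rejection region contributes negligibly to power, so the one-term inversion is standard.)
δ = d·√n ⇒ n = (δ/d)² = (2.802 / 0.74)² = 14.33.
Round up to the next whole unit.

n = 15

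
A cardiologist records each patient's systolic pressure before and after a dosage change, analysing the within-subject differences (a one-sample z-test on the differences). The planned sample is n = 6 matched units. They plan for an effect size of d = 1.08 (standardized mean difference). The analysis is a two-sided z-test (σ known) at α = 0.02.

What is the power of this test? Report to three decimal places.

Noncentrality parameter: δ = d·√n = 1.08 × √6 = 2.6454
Critical value for a two-sided test at α = 0.02: z_{α/2} = 2.326.
Power = Φ(δ − 2.326) + Φ(−δ − 2.326) = Φ(0.319) + Φ(-4.972) = 0.6252 + 0.0000 = 0.6252.

Power ≈ 0.625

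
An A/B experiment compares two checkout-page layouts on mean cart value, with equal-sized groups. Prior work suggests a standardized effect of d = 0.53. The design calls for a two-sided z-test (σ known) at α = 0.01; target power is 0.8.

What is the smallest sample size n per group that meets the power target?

n = 84 per group

For power 0.8 need Φ(δ − z_{0.005}) = 0.8, so δ = z_{0.005} + z_{0.20} = 2.576 + 0.842 = 3.417.
(Ignoring the negligible lower-tail rejection probability gives the usual closed-form inversion.)
δ = d·√(n/2) ⇒ n = 2(δ/d)² = 2 × (3.417 / 0.53)² = 83.15.
Round up to the next whole unit.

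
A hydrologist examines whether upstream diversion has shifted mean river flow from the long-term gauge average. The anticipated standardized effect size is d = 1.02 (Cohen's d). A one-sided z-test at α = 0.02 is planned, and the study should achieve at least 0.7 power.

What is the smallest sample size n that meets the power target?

n = 7

For power 0.7 need Φ(δ − z_{0.02}) = 0.7, so δ = z_{0.02} + z_{0.30} = 2.054 + 0.524 = 2.578.
δ = d·√n ⇒ n = (δ/d)² = (2.578 / 1.02)² = 6.39.
Round up to the next whole unit.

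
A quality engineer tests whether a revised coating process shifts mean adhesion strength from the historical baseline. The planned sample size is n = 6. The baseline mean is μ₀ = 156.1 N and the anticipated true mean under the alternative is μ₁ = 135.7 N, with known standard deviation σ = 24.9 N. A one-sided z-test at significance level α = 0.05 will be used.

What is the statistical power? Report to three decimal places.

Standardized effect: d = |μ₁ − μ₀| / σ = |135.7 − 156.1| / 24.9 = 0.8193
Noncentrality parameter: δ = d·√n = 0.8193 × √6 = 2.0068
One-sided α = 0.05 → critical value z_{0.05} = 1.645.
Power = P(Z > 1.645 − δ) = Φ(0.362) = 0.6413.

Power ≈ 0.641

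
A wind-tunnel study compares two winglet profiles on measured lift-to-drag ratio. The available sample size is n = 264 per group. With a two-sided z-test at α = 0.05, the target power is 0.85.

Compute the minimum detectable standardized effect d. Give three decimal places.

Need Φ(δ − 1.960) = 0.85, so δ = 1.960 + 1.036 = 2.996.
(The second rejection-region term Φ(−δ − z_{α/2}) is negligible and dropped.)
δ = d·√(n/2) ⇒ d = δ/√(n/2) = 2.996/√(264/2) = 0.2608.

d ≈ 0.261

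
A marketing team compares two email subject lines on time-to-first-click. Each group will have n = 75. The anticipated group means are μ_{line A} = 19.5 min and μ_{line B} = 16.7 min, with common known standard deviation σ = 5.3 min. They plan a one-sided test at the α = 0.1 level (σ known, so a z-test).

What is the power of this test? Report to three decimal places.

Power ≈ 0.975

Standardized effect: d = |μ_{line A} − μ_{line B}| / σ = |19.5 − 16.7| / 5.3 = 0.5283
Noncentrality parameter: δ = d·√(n/2) = 0.5283 × √(75/2) = 3.2352
One-sided α = 0.1 → critical value z_{0.1} = 1.282.
Power = Φ(δ − 1.282) = Φ(1.954) = 0.9746.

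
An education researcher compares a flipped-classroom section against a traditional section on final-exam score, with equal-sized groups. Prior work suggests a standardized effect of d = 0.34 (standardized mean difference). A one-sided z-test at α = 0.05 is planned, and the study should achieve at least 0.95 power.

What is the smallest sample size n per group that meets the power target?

n = 188 per group

Set Φ(δ − 1.645) = 0.95; then δ − 1.645 = Φ⁻¹(0.95) = 1.645, giving δ = 3.290.
δ = d·√(n/2) ⇒ n = 2(δ/d)² = 2 × (3.290 / 0.34)² = 187.23.
Round up to the next whole unit.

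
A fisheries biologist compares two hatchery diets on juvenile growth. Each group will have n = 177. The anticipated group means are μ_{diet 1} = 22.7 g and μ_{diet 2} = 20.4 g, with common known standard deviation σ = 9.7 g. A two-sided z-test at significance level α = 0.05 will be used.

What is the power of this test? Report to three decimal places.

Power ≈ 0.607

Standardized effect: d = |μ_{diet 1} − μ_{diet 2}| / σ = |22.7 − 20.4| / 9.7 = 0.2371
Noncentrality parameter: δ = d·√(n/2) = 0.2371 × √(177/2) = 2.2306
Two-sided α = 0.05 → critical value z_{0.025} = 1.960.
Power = Φ(δ − 1.960) + Φ(−δ − 1.960) = Φ(0.271) + Φ(-4.191) = 0.6067 + 0.0000 = 0.6067.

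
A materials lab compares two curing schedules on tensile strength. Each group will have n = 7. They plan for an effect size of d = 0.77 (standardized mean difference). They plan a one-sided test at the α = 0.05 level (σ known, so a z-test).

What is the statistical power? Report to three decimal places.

Noncentrality parameter: δ = d·√(n/2) = 0.77 × √(7/2) = 1.4405
Critical value for a one-sided test at α = 0.05: z_α = 1.645.
Power = Φ(δ − 1.645) = Φ(-0.204) = 0.4191.

Power ≈ 0.419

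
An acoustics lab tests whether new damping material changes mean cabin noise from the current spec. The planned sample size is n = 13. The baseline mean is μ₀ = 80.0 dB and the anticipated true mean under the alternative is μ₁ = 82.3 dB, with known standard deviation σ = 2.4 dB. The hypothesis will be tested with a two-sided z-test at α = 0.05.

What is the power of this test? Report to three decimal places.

Standardized effect: d = |μ₁ − μ₀| / σ = |82.3 − 80.0| / 2.4 = 0.9583
Noncentrality parameter: δ = d·√n = 0.9583 × √13 = 3.4553
Critical value for a two-sided test at α = 0.05: z_{α/2} = 1.960.
Power = Φ(δ − 1.960) + Φ(−δ − 1.960) = Φ(1.495) + Φ(-5.415) = 0.9326 + 0.0000 = 0.9326.

Power ≈ 0.933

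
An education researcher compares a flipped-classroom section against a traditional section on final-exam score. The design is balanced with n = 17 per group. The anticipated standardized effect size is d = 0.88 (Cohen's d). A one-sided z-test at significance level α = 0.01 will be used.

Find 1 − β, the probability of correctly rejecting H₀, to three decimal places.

Noncentrality parameter: λ = d·√(n/2) = 0.88 × √(17/2) = 2.5656
Critical value for a one-sided test at α = 0.01: z_α = 2.326.
Power = Φ(λ − 2.326) = Φ(0.239) = 0.5946.

Power ≈ 0.595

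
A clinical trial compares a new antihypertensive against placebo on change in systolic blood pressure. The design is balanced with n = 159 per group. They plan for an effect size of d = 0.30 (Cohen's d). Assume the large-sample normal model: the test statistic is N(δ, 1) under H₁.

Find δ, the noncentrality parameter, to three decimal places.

δ ≈ 2.675

δ = d·√(n/2) = 0.30 × √(159/2) = 2.6749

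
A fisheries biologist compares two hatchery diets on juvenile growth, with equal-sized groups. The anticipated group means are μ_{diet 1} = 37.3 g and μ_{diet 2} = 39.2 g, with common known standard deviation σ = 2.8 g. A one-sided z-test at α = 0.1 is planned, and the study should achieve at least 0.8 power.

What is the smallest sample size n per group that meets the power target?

Standardized effect: d = |μ_{diet 1} − μ_{diet 2}| / σ = |37.3 − 39.2| / 2.8 = 0.6786
For power 0.8 need Φ(δ − z_{0.1}) = 0.8, so δ = z_{0.1} + z_{0.20} = 1.282 + 0.842 = 2.123.
δ = d·√(n/2) ⇒ n = 2(δ/d)² = 2 × (2.123 / 0.6786)² = 19.58.
Rounding up, n = 20 per group.

n = 20 per group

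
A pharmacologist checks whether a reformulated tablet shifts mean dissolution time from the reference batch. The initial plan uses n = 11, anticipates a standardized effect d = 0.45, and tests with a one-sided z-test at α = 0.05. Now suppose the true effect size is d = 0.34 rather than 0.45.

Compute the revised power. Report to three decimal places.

With d = 0.34: δ = d·√n = 0.34 × √11 = 1.1277. Critical value z_{0.05} = 1.645.
Revised power = Φ(δ − 1.645) = Φ(-0.517) = 0.3025.

Power ≈ 0.303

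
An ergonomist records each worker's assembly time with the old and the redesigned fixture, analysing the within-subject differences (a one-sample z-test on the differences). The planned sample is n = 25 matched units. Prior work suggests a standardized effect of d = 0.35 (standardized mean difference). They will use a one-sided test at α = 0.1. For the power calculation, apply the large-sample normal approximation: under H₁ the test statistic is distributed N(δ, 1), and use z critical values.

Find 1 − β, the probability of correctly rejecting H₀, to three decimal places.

Power ≈ 0.680

Noncentrality parameter: δ = d·√n = 0.35 × √25 = 1.7500
Critical value for a one-sided test at α = 0.1: z_α = 1.282.
Power = Φ(δ − 1.282) = Φ(0.468) = 0.6803.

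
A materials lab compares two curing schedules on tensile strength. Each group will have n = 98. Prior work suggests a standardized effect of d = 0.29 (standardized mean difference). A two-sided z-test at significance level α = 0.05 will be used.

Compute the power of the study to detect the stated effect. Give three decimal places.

Noncentrality parameter: δ = d·√(n/2) = 0.29 × √(98/2) = 2.0300
Critical value for a two-sided test at α = 0.05: z_{α/2} = 1.960.
Power = Φ(δ − 1.960) + Φ(−δ − 1.960) = Φ(0.070) + Φ(-3.990) = 0.5279 + 0.0000 = 0.5280.

Power ≈ 0.528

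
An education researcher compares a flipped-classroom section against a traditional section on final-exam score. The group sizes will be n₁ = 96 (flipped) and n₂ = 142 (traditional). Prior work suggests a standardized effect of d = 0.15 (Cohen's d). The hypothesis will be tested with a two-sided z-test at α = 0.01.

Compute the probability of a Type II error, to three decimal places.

β ≈ 0.925

Noncentrality parameter: δ = d / √(1/n₁ + 1/n₂) = 0.15 / √(1/96 + 1/142) = 1.1352
Two-sided α = 0.01 → critical value z_{0.005} = 2.576.
Power = Φ(δ − 2.576) + Φ(−δ − 2.576) = Φ(-1.441) + Φ(-3.711) = 0.0748 + 0.0001 = 0.0750.
Type II error: β = 1 − power = 1 − 0.0750 = 0.9250.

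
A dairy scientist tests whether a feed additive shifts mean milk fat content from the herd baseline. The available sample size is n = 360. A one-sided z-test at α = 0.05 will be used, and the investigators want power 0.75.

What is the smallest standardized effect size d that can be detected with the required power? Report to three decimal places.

d ≈ 0.122

Required noncentrality: δ = z_{0.05} + z_{0.25} = 1.645 + 0.674 = 2.319.
δ = d·√n ⇒ d = δ/√n = 2.319/√360 = 0.1222.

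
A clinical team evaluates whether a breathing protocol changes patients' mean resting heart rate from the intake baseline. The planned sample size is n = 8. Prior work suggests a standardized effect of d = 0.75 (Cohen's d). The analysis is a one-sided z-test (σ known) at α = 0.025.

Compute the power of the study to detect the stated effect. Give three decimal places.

Noncentrality parameter: δ = d·√n = 0.75 × √8 = 2.1213
Critical value for a one-sided test at α = 0.025: z_α = 1.960.
Power = P(Z > 1.960 − δ) = Φ(0.161) = 0.5641.

Power ≈ 0.564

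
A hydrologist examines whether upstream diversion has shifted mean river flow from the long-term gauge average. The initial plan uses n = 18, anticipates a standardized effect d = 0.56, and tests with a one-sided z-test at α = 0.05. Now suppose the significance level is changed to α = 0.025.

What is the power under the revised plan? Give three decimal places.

δ = d·√n = 0.56 × √18 = 2.3759 (unchanged). New critical value: z_{0.025} = 1.960.
Revised power = P(Z > 1.960 − δ) = Φ(0.416) = 0.6613.

Power ≈ 0.661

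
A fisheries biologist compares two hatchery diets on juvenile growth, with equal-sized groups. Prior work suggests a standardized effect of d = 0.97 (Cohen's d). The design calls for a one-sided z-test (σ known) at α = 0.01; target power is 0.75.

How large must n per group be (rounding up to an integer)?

Set Φ(δ − 2.326) = 0.75; then δ − 2.326 = Φ⁻¹(0.75) = 0.674, giving δ = 3.001.
δ = d·√(n/2) ⇒ n = 2(δ/d)² = 2 × (3.001 / 0.97)² = 19.14.
Round up to the next whole unit.

n = 20 per group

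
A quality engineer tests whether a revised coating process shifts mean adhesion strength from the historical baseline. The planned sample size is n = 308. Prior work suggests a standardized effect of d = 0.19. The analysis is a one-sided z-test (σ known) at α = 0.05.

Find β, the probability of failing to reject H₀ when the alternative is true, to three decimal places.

β ≈ 0.046

Noncentrality parameter: δ = d·√n = 0.19 × √308 = 3.3345
Critical value for a one-sided test at α = 0.05: z_α = 1.645.
Power = Φ(δ − 1.645) = Φ(1.690) = 0.9545.
Type II error: β = 1 − power = 1 − 0.9545 = 0.0455.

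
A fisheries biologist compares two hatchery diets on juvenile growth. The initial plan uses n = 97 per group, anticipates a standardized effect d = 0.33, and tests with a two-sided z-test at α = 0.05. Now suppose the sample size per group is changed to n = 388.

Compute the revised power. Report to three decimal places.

Power ≈ 0.996

With n = 388 per group: δ = d·√(n/2) = 0.33 × √(388/2) = 4.5964. Critical value z_{0.025} = 1.960.
Revised power = Φ(δ − 1.960) + Φ(−δ − 1.960) = Φ(2.636) + Φ(-6.556) = 0.9958 + 0.0000 = 0.9958.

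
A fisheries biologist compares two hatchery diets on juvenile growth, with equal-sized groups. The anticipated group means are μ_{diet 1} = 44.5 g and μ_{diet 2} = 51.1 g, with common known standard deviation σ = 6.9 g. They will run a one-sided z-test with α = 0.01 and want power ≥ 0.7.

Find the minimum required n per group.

n = 18 per group

Standardized effect: d = |μ_{diet 1} − μ_{diet 2}| / σ = |44.5 − 51.1| / 6.9 = 0.9565
For power 0.7 need Φ(δ − z_{0.01}) = 0.7, so δ = z_{0.01} + z_{0.30} = 2.326 + 0.524 = 2.851.
δ = d·√(n/2) ⇒ n = 2(δ/d)² = 2 × (2.851 / 0.9565)² = 17.76.
Round up to the next whole unit.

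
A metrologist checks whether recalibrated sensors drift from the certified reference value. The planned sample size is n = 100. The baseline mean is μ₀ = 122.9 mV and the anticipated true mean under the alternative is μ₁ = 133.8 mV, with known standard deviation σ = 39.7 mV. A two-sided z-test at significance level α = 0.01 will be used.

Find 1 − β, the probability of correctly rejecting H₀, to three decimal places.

Standardized effect: d = |μ₁ − μ₀| / σ = |133.8 − 122.9| / 39.7 = 0.2746
Noncentrality parameter: δ = d·√n = 0.2746 × √100 = 2.7456
Two-sided α = 0.01 → critical value z_{0.005} = 2.576.
Power = Φ(δ − 2.576) + Φ(−δ − 2.576) = Φ(0.170) + Φ(-5.321) = 0.5674 + 0.0000 = 0.5674.

Power ≈ 0.567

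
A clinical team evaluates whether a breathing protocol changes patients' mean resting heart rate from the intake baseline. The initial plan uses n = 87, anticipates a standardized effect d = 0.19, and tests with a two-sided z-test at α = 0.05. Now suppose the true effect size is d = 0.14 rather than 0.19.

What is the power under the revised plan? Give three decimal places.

With d = 0.14: δ = d·√n = 0.14 × √87 = 1.3058. Critical value z_{0.025} = 1.960.
Revised power = Φ(δ − 1.960) + Φ(−δ − 1.960) = Φ(-0.654) + Φ(-3.266) = 0.2565 + 0.0005 = 0.2571.

Power ≈ 0.257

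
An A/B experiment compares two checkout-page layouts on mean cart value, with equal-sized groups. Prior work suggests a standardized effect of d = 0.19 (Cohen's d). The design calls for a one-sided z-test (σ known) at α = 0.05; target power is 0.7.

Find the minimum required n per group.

Set Φ(δ − 1.645) = 0.7; then δ − 1.645 = Φ⁻¹(0.7) = 0.524, giving δ = 2.169.
δ = d·√(n/2) ⇒ n = 2(δ/d)² = 2 × (2.169 / 0.19)² = 260.70.
Rounding up, n = 261 per group.

n = 261 per group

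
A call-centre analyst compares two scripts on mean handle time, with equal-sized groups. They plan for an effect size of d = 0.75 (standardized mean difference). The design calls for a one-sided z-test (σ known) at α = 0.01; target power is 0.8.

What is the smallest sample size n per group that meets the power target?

n = 36 per group

Set Φ(δ − 2.326) = 0.8; then δ − 2.326 = Φ⁻¹(0.8) = 0.842, giving δ = 3.168.
δ = d·√(n/2) ⇒ n = 2(δ/d)² = 2 × (3.168 / 0.75)² = 35.68.
Round up to the next whole unit.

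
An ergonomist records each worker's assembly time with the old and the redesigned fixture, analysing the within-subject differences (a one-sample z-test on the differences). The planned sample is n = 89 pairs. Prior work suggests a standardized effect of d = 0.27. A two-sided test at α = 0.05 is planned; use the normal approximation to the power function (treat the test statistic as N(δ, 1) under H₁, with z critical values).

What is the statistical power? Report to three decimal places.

Noncentrality parameter: δ = d·√n = 0.27 × √89 = 2.5472
Critical value for a two-sided test at α = 0.05: z_{α/2} = 1.960.
Power = Φ(δ − 1.960) + Φ(−δ − 1.960) = Φ(0.587) + Φ(-4.507) = 0.7215 + 0.0000 = 0.7215.

Power ≈ 0.721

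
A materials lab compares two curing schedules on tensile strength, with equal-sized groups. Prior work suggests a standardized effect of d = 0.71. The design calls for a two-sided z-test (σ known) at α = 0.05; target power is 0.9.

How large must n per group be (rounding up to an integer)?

n = 42 per group

Set Φ(δ − 1.960) = 0.9; then δ − 1.960 = Φ⁻¹(0.9) = 1.282, giving δ = 3.242.
(Ignoring the negligible lower-tail rejection probability gives the usual closed-form inversion.)
δ = d·√(n/2) ⇒ n = 2(δ/d)² = 2 × (3.242 / 0.71)² = 41.69.
Rounding up, n = 42 per group.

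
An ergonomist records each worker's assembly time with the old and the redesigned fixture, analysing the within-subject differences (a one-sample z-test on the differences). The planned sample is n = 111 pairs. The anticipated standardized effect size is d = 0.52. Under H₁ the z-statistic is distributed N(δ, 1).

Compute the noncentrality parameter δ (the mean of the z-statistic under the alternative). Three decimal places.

The noncentrality parameter scales effect size by the design's sample-size factor: δ = d·√n = 0.52 × √111 = 5.4785

δ ≈ 5.479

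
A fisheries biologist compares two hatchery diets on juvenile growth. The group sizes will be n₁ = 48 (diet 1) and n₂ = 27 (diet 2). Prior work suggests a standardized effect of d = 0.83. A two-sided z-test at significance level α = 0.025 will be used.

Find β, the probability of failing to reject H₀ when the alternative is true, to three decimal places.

β ≈ 0.113

Noncentrality parameter: δ = d / √(1/n₁ + 1/n₂) = 0.83 / √(1/48 + 1/27) = 3.4502
Two-sided α = 0.025 → critical value z_{0.0125} = 2.241.
Power = Φ(δ − 2.241) + Φ(−δ − 2.241) = Φ(1.209) + Φ(-5.692) = 0.8866 + 0.0000 = 0.8866.
Type II error: β = 1 − power = 1 − 0.8866 = 0.1134.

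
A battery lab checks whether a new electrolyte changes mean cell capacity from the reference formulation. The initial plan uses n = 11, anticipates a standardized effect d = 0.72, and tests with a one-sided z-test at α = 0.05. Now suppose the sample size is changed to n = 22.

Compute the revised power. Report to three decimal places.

With n = 22: δ = d·√n = 0.72 × √22 = 3.3771. Critical value z_{0.05} = 1.645.
Revised power = P(Z > 1.645 − δ) = Φ(1.732) = 0.9584.

Power ≈ 0.958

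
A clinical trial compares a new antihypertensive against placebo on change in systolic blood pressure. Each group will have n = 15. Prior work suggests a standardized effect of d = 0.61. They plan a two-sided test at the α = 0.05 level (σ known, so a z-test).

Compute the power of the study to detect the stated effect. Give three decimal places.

Noncentrality parameter: δ = d·√(n/2) = 0.61 × √(15/2) = 1.6706
Critical value for a two-sided test at α = 0.05: z_{α/2} = 1.960.
Power = Φ(δ − 1.960) + Φ(−δ − 1.960) = Φ(-0.289) + Φ(-3.631) = 0.3861 + 0.0001 = 0.3863.

Power ≈ 0.386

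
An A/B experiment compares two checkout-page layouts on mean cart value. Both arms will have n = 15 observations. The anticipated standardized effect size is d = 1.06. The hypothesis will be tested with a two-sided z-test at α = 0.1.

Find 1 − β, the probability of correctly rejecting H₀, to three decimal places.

Noncentrality parameter: λ = d·√(n/2) = 1.06 × √(15/2) = 2.9029
Critical value for a two-sided test at α = 0.1: z_{α/2} = 1.645.
Power = Φ(λ − 1.645) + Φ(−λ − 1.645) = Φ(1.258) + Φ(-4.548) = 0.8958 + 0.0000 = 0.8958.

Power ≈ 0.896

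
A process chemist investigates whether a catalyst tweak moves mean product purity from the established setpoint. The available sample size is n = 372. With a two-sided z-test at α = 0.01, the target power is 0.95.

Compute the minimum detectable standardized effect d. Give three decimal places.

d ≈ 0.219

Need Φ(δ − 2.576) = 0.95, so δ = 2.576 + 1.645 = 4.221.
(Lower-tail contribution to power is negligible for δ > 0.)
δ = d·√n ⇒ d = δ/√n = 4.221/√372 = 0.2188.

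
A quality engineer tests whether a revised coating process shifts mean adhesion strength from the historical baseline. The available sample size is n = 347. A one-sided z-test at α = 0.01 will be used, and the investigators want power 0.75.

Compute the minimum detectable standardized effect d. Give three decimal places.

Required noncentrality: δ = z_{0.01} + z_{0.25} = 2.326 + 0.674 = 3.001.
δ = d·√n ⇒ d = δ/√n = 3.001/√347 = 0.1611.

d ≈ 0.161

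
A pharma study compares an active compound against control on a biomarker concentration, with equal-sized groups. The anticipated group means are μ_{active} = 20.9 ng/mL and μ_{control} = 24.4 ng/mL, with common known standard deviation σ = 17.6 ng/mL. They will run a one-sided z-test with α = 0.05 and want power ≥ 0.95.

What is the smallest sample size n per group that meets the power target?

Standardized effect: d = |μ_{active} − μ_{control}| / σ = |20.9 − 24.4| / 17.6 = 0.1989
For power 0.95 need Φ(δ − z_{0.05}) = 0.95, so δ = z_{0.05} + z_{0.05} = 1.645 + 1.645 = 3.290.
δ = d·√(n/2) ⇒ n = 2(δ/d)² = 2 × (3.290 / 0.1989)² = 547.31.
Rounding up, n = 548 per group.

n = 548 per group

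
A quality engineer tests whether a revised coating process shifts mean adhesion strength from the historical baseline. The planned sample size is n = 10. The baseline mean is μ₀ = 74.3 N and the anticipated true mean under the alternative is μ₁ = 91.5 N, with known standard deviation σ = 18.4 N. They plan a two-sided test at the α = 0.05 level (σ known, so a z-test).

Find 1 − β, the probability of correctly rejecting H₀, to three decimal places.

Standardized effect: d = |μ₁ − μ₀| / σ = |91.5 − 74.3| / 18.4 = 0.9348
Noncentrality parameter: δ = d·√n = 0.9348 × √10 = 2.9560
Two-sided α = 0.05 → critical value z_{0.025} = 1.960.
Power = Φ(δ − 1.960) + Φ(−δ − 1.960) = Φ(0.996) + Φ(-4.916) = 0.8404 + 0.0000 = 0.8404.

Power ≈ 0.840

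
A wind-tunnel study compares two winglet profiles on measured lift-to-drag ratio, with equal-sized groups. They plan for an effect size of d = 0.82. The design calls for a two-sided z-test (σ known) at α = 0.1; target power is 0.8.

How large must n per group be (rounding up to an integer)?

n = 19 per group

Set Φ(δ − 1.645) = 0.8; then δ − 1.645 = Φ⁻¹(0.8) = 0.842, giving δ = 2.486.
(Ignoring the negligible lower-tail rejection probability gives the usual closed-form inversion.)
δ = d·√(n/2) ⇒ n = 2(δ/d)² = 2 × (2.486 / 0.82)² = 18.39.
Round up to the next whole unit.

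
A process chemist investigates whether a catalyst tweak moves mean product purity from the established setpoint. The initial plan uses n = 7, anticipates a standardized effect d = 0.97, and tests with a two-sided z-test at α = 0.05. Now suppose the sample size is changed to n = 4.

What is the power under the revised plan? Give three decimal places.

With n = 4: δ = d·√n = 0.97 × √4 = 1.9400. Critical value z_{0.025} = 1.960.
Revised power = Φ(δ − 1.960) + Φ(−δ − 1.960) = Φ(-0.020) + Φ(-3.900) = 0.4920 + 0.0000 = 0.4921.

Power ≈ 0.492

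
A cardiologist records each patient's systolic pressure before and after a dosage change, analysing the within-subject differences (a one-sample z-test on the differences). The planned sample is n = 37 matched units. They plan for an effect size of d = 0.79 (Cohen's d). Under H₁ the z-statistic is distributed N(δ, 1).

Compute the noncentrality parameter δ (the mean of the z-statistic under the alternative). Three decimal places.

δ ≈ 4.805

δ = d·√n = 0.79 × √37 = 4.8054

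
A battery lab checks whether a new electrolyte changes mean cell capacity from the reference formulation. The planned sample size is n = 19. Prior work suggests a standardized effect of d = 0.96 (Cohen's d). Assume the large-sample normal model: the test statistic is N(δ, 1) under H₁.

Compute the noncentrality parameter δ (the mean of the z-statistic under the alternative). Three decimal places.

δ = d·√n = 0.96 × √19 = 4.1845

δ ≈ 4.185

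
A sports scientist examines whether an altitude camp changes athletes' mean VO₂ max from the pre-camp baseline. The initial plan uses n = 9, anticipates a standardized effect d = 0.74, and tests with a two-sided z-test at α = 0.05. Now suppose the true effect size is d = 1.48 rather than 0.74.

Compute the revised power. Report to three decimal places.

Power ≈ 0.993

With d = 1.48: δ = d·√n = 1.48 × √9 = 4.4400. Critical value z_{0.025} = 1.960.
Revised power = Φ(δ − 1.960) + Φ(−δ − 1.960) = Φ(2.480) + Φ(-6.400) = 0.9934 + 0.0000 = 0.9934.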